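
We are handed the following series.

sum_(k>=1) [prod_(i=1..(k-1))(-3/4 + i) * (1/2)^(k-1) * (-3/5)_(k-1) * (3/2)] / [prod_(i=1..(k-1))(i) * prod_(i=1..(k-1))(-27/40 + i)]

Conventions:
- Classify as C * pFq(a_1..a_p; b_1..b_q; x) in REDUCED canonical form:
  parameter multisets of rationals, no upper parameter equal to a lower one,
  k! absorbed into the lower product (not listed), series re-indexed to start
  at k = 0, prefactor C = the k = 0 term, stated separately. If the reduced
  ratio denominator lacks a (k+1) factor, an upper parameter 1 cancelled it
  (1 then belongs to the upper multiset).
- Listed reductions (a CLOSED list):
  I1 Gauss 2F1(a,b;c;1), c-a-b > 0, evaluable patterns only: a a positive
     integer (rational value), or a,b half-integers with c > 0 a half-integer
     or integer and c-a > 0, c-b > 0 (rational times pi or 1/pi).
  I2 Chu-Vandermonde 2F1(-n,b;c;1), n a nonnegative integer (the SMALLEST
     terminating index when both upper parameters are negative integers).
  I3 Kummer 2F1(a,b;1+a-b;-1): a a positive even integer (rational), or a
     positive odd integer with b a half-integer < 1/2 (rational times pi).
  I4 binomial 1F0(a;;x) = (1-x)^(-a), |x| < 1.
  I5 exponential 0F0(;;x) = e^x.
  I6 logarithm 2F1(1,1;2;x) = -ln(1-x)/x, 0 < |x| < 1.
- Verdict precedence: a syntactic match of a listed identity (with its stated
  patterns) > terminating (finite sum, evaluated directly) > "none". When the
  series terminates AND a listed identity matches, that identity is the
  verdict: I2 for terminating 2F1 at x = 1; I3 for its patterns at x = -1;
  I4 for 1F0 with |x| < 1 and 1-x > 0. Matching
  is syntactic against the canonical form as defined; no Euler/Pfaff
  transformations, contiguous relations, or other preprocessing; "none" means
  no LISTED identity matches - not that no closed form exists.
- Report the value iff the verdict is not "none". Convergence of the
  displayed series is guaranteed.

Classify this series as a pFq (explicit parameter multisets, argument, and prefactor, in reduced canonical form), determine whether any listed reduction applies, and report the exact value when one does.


Key observation: from the first term 3/2: the product of the first k integers (C = 3/2, x = 1/2) is k!.
Ratio: r(k) = (1/2) * (k-3/5) (k+1/4) / [(k+13/40) (k+1)] - rational; roots negated = parameters, x = (1/2), C = 3/2.

The series (x = 1/2) is 2F1: upper {-3/5, 1/4}, lower {13/40}, prefactor 3/2. Verdict: none. No listed pattern accepts 2F1(-3/5, 1/4; 13/40; 1/2).


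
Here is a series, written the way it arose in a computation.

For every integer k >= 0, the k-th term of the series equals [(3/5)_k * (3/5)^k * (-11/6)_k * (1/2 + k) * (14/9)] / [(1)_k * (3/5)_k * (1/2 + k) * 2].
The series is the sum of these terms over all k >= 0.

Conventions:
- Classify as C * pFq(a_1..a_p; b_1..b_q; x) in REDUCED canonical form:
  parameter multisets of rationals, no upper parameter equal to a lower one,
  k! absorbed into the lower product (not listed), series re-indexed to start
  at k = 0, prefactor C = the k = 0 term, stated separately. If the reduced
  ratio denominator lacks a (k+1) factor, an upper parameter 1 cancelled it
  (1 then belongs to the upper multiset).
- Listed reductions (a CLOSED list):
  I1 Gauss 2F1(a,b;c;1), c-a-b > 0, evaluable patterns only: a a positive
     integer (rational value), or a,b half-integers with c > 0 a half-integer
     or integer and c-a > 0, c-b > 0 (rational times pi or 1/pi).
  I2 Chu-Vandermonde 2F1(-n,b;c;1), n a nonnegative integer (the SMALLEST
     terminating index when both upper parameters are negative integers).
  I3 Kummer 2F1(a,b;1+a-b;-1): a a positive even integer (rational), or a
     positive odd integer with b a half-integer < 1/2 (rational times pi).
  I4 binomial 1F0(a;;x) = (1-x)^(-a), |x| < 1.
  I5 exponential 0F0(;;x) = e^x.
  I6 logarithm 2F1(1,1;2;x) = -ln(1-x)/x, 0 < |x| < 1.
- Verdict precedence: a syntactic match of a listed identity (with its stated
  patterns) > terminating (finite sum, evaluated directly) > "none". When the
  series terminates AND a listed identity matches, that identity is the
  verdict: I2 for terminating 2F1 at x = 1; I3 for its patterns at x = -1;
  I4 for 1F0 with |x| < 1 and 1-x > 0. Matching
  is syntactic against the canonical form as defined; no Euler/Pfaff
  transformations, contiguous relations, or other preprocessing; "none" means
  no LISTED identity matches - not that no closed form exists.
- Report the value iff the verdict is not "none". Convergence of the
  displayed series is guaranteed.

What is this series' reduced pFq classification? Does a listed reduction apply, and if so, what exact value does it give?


At argument 3/5: a 1F0 with upper {-11/6}, lower {-}, scaled by C = 7/9. Verdict: this is binomial (I4) (the 1F0 binomial series: exponent 11/6, x = 3/5). Exact value: (7/9) * (2/5)^(11/6).

First insight: from the first term 7/9: (1)_k (prefactor 7/9) is k! itself.
Term ratio: r(k) = (3/5) * (k-11/6) / [(k+1)] - rational in k, leading ratio (3/5); with t_0 = 7/9, classification follows.


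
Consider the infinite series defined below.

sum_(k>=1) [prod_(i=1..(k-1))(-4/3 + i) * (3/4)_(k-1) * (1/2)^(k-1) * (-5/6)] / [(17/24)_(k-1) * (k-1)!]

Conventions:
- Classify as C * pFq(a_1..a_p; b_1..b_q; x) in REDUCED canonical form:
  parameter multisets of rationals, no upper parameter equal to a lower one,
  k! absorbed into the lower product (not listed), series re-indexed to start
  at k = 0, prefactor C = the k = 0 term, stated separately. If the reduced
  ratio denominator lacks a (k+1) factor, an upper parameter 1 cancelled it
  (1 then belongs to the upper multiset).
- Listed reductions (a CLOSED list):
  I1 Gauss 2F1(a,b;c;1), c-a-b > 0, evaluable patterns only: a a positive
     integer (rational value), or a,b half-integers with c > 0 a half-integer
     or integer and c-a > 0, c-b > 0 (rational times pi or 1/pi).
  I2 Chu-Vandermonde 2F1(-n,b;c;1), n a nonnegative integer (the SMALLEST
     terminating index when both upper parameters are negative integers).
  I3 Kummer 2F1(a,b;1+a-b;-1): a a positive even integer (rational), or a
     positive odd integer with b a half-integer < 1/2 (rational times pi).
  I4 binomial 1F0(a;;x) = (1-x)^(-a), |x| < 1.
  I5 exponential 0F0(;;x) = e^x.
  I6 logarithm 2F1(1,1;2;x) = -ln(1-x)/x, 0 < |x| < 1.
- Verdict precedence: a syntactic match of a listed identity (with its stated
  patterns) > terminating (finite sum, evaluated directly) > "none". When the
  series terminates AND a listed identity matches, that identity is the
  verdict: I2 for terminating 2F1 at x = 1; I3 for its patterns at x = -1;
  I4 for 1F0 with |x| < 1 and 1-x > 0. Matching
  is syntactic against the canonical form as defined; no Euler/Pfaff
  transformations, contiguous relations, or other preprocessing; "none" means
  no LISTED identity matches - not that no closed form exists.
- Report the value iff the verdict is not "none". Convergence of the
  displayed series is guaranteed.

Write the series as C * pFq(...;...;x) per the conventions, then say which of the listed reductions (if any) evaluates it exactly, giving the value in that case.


Reduced: x = 1/2, 2F1, upper = {-1/3, 3/4}, lower = {17/24}, C = -5/6. Verdict: none (x = 1/2): each listed identity misses the multisets {-1/3, 3/4} ; {17/24}.

Key observation: t_0 = -5/6 here, and the running product (C = -5/6, x = 1/2) telescopes to a rising factorial.
Consecutive-term ratio: r(k) = (1/2) * (k-1/3) (k+3/4) / [(k+17/24) (k+1)] ; factor over Q: parameters, x = (1/2), and C = -5/6.


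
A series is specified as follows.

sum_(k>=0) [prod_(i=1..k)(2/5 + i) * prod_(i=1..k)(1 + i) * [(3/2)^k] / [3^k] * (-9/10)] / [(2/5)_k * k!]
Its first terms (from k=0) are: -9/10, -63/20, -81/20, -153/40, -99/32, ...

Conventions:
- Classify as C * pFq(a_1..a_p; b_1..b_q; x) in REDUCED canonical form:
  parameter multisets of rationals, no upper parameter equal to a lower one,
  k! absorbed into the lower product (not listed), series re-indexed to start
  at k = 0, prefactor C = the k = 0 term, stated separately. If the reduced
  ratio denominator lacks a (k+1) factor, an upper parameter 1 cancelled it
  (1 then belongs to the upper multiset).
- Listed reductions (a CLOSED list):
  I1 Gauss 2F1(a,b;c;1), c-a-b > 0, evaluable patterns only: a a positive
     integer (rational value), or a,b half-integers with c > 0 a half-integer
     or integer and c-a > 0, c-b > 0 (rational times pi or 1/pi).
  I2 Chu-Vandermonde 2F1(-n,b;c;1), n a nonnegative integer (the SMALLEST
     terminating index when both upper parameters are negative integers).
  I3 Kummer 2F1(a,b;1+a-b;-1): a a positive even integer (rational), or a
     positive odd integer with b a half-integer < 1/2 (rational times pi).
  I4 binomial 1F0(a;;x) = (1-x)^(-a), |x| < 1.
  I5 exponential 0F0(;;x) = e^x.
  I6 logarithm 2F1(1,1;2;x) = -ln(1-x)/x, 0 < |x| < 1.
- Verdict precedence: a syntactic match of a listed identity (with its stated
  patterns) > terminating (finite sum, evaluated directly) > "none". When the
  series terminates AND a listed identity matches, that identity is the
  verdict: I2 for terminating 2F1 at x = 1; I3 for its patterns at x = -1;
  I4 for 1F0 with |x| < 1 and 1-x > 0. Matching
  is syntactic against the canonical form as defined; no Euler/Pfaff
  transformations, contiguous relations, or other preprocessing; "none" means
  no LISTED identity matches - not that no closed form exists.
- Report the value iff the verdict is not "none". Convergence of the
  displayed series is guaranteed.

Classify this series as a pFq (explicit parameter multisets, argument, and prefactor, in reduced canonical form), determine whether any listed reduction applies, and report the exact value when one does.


Key step: t_0 being -9/10, the running product (C = -9/10) telescopes to a rising factorial.
Ratio: r(k) = (1/2) * (k+7/5) (k+2) / [(k+2/5) (k+1)] - poly over poly, x = (1/2) from leading terms; C = -9/10 at k = 0.

The series (x = 1/2) is 2F1: upper {7/5, 2}, lower {2/5}, prefactor -9/10. Verdict: none. A 2F1 with upper {7/5, 2} fits none of I1-I6 at x = 1/2; the sum runs forever.


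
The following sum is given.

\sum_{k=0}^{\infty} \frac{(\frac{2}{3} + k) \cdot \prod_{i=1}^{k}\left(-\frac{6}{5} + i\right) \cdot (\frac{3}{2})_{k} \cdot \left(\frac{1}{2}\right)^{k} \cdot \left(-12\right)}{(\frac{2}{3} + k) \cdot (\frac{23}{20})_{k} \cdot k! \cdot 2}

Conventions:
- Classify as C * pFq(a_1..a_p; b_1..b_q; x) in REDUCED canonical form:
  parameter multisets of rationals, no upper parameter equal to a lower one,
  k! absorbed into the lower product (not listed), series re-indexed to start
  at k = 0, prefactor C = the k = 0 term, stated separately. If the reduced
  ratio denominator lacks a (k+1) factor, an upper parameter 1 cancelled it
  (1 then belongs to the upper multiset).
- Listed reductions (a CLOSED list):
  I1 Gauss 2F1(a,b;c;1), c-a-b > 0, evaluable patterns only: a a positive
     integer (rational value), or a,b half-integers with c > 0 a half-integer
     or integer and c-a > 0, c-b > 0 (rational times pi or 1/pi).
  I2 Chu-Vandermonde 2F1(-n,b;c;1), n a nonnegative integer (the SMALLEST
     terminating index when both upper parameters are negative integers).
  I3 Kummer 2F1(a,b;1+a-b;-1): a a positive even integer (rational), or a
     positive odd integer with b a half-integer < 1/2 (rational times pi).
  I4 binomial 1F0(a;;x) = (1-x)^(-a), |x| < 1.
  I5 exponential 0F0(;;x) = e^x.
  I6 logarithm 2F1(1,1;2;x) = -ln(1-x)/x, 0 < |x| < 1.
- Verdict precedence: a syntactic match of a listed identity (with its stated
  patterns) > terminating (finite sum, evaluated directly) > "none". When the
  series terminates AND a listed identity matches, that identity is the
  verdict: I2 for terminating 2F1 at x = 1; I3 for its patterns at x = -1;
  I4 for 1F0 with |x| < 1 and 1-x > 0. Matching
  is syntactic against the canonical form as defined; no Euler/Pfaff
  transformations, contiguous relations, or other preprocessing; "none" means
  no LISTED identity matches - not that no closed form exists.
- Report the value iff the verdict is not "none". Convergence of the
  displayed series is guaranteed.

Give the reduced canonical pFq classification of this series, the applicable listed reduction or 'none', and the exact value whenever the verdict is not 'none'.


Prefactor -6, argument \frac{1}{2}: 2F1 with upper {-\frac{1}{5}, \frac{3}{2}} over lower {\frac{23}{20}}. Verdict: none - at argument \frac{1}{2} the multisets {-\frac{1}{5}, \frac{3}{2}} ; {\frac{23}{20}} match no listed identity.

Structural cue: x = \frac{1}{2} and the running product (prefactor -6) telescopes to a rising factorial.
Step ratio: r(k) = \frac{1}{2} * (k-\frac{1}{5}) (k+\frac{3}{2}) / [(k+\frac{23}{20}) (k+1)] ; factor over Q: parameters, x = \frac{1}{2}, and C = -6.


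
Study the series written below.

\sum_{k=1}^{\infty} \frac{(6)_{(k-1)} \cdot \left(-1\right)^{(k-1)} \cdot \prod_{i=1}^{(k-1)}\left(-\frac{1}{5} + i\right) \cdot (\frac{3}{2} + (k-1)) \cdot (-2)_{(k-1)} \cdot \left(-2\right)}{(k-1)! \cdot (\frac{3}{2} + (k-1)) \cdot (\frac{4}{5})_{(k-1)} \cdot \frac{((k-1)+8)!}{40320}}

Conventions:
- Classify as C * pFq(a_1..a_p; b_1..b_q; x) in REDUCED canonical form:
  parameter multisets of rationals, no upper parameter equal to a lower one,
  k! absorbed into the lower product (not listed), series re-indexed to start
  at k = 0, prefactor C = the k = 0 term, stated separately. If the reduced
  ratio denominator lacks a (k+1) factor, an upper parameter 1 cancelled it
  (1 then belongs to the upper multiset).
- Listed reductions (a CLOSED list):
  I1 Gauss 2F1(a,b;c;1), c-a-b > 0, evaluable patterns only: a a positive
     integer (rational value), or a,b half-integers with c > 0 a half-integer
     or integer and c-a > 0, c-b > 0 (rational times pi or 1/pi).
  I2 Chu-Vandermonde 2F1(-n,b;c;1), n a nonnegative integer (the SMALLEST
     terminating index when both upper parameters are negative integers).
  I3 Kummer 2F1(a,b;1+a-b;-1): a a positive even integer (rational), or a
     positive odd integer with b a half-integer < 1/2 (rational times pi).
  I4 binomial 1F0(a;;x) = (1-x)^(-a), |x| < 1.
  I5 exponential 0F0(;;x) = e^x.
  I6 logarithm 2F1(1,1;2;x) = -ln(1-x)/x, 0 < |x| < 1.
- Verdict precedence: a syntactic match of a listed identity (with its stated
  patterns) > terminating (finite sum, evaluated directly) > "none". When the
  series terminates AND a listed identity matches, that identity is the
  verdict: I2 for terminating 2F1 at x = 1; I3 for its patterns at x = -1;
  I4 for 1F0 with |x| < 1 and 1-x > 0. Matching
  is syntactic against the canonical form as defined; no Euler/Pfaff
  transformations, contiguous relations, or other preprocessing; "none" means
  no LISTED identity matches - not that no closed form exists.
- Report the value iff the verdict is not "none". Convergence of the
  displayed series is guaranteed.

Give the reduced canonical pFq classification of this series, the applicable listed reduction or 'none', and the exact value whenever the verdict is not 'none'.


Canonical form: C = -2 times 2F1 with upper {-2, 6}, lower {9}, x = -1. Verdict (x = -1): the Kummer evaluation I3 applies (x = -1; c = 9 equals 1+a-b for upper {-2, 6}: listed pattern). Sum: -\frac{28}{5}.

Key step: x = -1 and the running product (C = -2) telescopes to a rising factorial.
Step ratio: r(k) = -1 * (k-2) (k+6) / [(k+9) (k+1)] - rational in k, leading ratio -1; with t_0 = -2, classification follows.


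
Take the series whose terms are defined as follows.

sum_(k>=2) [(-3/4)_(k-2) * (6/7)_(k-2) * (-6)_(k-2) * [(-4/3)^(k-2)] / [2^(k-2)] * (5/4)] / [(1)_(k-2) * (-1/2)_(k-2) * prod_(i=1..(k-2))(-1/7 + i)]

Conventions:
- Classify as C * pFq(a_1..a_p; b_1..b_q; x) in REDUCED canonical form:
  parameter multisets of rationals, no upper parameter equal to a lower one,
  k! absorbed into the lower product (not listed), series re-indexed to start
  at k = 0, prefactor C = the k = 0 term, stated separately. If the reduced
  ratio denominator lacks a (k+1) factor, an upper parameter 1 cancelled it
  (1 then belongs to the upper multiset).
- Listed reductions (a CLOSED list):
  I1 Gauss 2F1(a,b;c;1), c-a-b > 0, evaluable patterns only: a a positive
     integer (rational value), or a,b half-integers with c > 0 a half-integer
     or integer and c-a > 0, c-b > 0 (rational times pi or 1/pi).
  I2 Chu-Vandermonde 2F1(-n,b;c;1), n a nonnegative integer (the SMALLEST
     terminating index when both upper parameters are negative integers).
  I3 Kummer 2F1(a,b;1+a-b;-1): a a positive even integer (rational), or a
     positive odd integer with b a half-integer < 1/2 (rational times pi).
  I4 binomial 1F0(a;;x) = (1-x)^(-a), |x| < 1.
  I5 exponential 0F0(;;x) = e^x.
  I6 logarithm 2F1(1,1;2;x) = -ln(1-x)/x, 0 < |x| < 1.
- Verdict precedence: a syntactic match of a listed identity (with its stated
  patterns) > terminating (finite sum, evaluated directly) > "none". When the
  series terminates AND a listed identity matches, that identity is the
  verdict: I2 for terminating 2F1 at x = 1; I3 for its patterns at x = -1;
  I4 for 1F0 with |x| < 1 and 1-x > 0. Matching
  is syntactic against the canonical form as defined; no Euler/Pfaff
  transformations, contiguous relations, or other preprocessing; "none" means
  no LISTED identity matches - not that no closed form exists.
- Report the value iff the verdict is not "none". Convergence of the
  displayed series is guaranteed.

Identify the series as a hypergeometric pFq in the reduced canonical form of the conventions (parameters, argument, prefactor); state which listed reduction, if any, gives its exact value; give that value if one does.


With C = 5/4: the canonical form is 2F1(-6, -3/4; -1/2; -2/3). Verdict: terminating (-6 upstairs). 7 nonzero terms in all; added directly. Its exact value is 113710/5103.

The tell: x = (-2/3) and the parameter 6/7 appears in both the upper and lower lists and cancels.
Ratio: r(k) = (-2/3) * (k-6) (k-3/4) / [(k-1/2) (k+1)] ; factor over Q: parameters, x = (-2/3), and C = 5/4.


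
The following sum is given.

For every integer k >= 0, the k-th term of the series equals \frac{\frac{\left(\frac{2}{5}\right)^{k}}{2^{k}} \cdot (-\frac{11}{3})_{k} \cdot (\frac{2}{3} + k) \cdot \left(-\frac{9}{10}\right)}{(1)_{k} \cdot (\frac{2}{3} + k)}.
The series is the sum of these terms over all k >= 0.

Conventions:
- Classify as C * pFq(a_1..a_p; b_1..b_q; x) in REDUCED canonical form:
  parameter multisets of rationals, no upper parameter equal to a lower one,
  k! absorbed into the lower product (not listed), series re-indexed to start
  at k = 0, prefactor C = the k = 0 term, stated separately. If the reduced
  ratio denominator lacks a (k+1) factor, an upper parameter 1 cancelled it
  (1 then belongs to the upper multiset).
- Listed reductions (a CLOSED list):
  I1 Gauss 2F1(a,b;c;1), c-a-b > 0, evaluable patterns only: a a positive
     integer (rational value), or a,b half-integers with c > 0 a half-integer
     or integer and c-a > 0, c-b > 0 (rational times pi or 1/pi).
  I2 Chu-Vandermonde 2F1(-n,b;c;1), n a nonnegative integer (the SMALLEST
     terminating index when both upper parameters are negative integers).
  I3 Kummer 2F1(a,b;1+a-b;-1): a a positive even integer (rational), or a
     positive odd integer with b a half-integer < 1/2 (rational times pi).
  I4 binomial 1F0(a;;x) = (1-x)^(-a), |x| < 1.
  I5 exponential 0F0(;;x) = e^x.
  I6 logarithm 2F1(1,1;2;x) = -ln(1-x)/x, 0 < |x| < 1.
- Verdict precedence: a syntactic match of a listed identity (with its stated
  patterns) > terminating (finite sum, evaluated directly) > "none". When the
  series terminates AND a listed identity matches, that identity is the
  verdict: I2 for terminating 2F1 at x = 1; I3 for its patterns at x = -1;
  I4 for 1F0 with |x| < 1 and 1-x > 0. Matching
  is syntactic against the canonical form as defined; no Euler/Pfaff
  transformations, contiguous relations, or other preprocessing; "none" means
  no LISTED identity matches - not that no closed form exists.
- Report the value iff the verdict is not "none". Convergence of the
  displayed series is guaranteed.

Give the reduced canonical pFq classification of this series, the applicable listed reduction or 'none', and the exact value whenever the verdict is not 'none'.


The series (x = \frac{1}{5}) is 1F0: upper {-\frac{11}{3}}, lower {-}, prefactor -\frac{9}{10}. Verdict: the binomial series (I4) applies (the 1F0 binomial series: exponent 11/3, x = \frac{1}{5}). Value: \left(-\frac{9}{10}\right) \cdot \left(\frac{4}{5}\right)^{\frac{11}{3}}.

The tell: x = \frac{1}{5} and (1)_k (C = -9/10, x = 1/5) is k! itself.
Step ratio: r(k) = \frac{1}{5} * (k-\frac{11}{3}) / [(k+1)] - rational; roots negated = parameters, x = \frac{1}{5}, C = -\frac{9}{10}.


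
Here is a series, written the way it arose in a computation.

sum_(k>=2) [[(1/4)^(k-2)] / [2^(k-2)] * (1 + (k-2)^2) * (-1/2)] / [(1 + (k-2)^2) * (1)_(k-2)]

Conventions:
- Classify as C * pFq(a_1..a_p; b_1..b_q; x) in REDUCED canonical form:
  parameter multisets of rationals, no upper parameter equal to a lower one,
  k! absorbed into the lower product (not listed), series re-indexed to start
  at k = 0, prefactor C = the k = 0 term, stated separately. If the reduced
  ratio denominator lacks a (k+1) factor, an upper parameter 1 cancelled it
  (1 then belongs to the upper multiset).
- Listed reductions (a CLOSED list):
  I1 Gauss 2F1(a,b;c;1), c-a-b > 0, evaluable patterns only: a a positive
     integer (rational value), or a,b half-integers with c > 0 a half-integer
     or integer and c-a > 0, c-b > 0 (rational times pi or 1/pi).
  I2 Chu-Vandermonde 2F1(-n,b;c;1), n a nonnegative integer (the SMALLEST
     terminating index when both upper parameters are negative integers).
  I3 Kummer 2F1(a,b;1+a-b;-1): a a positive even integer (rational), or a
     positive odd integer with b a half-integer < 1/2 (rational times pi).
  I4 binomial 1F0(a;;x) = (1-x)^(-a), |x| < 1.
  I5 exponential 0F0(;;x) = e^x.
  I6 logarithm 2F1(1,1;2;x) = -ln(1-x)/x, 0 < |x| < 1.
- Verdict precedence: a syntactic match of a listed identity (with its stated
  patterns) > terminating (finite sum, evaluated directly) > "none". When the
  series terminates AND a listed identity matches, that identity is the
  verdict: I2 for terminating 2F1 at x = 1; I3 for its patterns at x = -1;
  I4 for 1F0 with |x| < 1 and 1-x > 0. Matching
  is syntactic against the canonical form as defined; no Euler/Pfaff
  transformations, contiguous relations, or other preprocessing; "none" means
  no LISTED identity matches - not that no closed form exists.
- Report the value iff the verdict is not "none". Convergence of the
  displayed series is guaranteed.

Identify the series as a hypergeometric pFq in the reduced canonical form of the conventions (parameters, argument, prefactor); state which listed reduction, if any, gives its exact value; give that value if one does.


Canonical form: C = -1/2 times 0F0 with upper {-}, lower {-}, x = 1/8. Verdict: the exponential series (I5) applies (the 0F0 exponential series at x = 1/8). Sum: (-1/2) * e^(1/8).

First insight: x = (1/8) and (1)_k (C = -1/2) is k! itself.
Term ratio: r(k) = (1/8) * 1 / [(k+1)] ; factor over Q: parameters, x = (1/8), and C = -1/2.


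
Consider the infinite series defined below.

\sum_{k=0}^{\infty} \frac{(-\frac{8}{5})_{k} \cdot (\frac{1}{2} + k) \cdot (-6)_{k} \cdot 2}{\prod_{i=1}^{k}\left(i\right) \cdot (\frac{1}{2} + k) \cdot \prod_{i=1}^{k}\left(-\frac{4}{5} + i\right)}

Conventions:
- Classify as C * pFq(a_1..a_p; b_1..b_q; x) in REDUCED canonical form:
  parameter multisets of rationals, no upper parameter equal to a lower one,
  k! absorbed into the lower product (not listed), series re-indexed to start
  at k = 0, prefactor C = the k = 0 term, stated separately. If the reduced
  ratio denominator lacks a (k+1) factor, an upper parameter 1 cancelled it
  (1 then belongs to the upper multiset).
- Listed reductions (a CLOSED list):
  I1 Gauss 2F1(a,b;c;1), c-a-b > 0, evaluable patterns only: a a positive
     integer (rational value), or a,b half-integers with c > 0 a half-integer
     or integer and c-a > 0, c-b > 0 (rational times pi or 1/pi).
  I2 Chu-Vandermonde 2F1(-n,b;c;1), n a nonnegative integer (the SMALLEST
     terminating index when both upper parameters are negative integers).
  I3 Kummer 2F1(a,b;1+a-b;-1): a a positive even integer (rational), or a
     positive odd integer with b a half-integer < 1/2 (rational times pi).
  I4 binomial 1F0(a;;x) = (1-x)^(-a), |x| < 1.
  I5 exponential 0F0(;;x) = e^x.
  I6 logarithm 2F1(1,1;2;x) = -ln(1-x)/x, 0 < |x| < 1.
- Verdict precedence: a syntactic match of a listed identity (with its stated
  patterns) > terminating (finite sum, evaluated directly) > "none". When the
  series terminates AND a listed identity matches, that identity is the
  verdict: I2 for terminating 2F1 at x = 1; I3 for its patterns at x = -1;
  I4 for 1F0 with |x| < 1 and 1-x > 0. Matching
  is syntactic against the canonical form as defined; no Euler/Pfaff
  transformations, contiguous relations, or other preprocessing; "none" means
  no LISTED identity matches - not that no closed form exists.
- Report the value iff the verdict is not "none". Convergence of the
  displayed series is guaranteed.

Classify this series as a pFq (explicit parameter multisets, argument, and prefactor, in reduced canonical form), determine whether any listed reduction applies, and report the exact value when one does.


The series (x = 1) is 2F1: upper {-6, -\frac{8}{5}}, lower {\frac{1}{5}}, prefactor 2. Verdict: Vandermonde's identity (I2) fires (terminating 2F1 at x = 1 with n = 6, b = -8/5, c = \frac{1}{5}). Value: \frac{28101}{143}.

The tell: t_0 being 2, k + 1/2 divides numerator and denominator alike; C = 2, x = 1 after cancelling.
Adjacent-term ratio: r(k) = 1 * (k-6) (k-\frac{8}{5}) / [(k+\frac{1}{5}) (k+1)] - rational in k, leading ratio 1; with t_0 = 2, classification follows.


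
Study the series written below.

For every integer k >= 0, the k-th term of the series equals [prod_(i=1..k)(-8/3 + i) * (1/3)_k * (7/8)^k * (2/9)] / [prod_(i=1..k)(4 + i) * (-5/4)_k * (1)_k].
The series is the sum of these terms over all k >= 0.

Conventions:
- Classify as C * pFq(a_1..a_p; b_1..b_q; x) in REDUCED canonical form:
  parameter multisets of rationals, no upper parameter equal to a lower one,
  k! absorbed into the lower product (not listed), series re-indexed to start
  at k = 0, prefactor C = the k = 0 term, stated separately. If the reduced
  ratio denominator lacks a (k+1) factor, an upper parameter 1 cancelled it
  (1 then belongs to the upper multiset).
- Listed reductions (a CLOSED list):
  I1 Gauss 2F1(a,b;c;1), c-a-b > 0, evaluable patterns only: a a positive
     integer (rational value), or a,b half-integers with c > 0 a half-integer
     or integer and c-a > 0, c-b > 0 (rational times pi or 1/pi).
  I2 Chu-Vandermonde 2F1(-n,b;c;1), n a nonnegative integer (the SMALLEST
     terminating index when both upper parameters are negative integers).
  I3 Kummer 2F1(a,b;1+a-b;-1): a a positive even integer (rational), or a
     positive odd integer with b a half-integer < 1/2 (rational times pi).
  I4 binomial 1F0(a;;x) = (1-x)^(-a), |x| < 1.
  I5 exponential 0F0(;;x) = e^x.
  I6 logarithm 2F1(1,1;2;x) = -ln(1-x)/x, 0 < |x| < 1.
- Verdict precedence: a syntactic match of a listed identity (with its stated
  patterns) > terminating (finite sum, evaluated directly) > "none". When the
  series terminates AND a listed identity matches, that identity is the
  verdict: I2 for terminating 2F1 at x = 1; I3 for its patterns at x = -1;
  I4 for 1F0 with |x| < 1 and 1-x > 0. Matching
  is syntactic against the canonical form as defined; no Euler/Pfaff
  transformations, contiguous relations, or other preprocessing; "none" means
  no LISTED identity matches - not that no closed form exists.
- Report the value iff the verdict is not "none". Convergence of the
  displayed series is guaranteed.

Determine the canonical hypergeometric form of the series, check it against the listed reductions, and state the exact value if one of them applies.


The tell: from the first term 2/9: (1)_k (C = 2/9) is k! itself.
Adjacent-term ratio: r(k) = (7/8) * (k-5/3) (k+1/3) / [(k-5/4) (k+5) (k+1)] - rational in k, leading ratio (7/8); with t_0 = 2/9, classification follows.

Prefactor 2/9, argument 7/8: 2F2 with upper {-5/3, 1/3} over lower {-5/4, 5}. Verdict: no listed reduction: x = 7/8 and upper {-5/3, 1/3} fail every I1-I6 pattern.


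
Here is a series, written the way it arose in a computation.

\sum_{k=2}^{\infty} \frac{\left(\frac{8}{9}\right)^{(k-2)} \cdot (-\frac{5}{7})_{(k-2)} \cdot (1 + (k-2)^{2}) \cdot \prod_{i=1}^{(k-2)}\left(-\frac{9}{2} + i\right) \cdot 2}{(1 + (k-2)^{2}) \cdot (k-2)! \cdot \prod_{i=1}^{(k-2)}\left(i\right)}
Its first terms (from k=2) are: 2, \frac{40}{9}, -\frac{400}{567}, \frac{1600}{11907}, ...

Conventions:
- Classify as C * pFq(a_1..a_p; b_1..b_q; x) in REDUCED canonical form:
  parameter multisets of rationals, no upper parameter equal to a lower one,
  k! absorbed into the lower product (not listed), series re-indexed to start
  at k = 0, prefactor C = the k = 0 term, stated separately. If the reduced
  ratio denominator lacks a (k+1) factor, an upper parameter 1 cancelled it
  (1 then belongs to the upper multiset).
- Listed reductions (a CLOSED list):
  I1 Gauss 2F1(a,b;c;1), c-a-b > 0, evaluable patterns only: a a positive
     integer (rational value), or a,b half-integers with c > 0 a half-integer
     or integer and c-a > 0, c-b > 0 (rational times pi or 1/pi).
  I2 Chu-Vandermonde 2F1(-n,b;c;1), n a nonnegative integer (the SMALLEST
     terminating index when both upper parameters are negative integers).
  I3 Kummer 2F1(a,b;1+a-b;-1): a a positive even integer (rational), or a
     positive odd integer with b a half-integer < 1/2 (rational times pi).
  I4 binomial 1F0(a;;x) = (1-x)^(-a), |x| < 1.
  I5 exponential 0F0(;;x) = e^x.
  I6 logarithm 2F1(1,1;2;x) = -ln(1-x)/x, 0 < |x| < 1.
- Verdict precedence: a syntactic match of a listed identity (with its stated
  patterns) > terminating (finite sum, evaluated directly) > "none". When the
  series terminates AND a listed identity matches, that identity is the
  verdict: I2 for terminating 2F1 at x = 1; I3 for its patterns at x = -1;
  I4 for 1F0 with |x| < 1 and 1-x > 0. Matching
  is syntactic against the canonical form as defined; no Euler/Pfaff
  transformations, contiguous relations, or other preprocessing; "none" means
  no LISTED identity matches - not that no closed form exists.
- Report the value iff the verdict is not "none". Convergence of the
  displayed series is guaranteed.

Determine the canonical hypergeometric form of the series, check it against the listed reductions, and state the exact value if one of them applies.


This is 2 * 2F1(-\frac{7}{2}, -\frac{5}{7}; 1; \frac{8}{9}) in reduced canonical form. Verdict: none. Every listed pattern misses the 2F1 form at \frac{8}{9}, upper {-\frac{7}{2}, -\frac{5}{7}}.

Key observation: with t_0 = 2, the lower running product (C = 2) is a rising factorial.
Step ratio: r(k) = \frac{8}{9} * (k-\frac{7}{2}) (k-\frac{5}{7}) / [(k+1) (k+1)] - rational; roots negated = parameters, x = \frac{8}{9}, C = 2.


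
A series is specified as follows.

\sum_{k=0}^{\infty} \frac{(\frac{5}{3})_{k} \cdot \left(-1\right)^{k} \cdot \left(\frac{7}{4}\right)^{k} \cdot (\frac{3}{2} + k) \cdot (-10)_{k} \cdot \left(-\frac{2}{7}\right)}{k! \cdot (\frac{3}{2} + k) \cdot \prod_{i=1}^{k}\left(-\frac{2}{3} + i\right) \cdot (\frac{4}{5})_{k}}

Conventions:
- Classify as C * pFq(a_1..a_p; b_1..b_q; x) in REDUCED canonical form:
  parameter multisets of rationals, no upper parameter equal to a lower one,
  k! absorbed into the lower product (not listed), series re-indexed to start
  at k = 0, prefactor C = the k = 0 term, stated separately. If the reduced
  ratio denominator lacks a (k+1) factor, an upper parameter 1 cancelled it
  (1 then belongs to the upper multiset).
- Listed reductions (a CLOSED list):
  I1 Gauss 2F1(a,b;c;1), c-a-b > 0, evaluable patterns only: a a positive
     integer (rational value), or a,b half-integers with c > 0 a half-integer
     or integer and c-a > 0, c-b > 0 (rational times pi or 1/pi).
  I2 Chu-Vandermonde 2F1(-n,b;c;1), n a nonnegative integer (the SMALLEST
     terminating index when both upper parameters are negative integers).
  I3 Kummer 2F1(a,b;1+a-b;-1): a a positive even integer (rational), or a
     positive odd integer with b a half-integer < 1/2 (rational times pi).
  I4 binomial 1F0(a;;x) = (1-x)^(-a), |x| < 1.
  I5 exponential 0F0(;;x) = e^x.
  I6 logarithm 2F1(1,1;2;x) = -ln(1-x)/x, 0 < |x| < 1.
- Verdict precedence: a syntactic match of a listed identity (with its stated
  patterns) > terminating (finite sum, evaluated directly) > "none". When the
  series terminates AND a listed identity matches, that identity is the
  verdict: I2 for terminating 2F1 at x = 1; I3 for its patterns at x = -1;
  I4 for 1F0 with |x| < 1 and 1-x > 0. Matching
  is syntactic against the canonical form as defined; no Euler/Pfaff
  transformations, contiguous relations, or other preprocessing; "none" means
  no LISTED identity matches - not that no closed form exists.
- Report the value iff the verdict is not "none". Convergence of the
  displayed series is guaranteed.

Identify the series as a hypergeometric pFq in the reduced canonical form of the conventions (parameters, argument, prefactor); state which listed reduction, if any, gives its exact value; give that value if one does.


Canonical form: C = -\frac{2}{7} times 2F2 with upper {-10, \frac{5}{3}}, lower {\frac{1}{3}, \frac{4}{5}}, x = -\frac{7}{4}. Verdict: terminating at k = 10: the factor (-10)_k kills every later term; summing the 11 survivors is exact. Sum: -\frac{70216803476103573803}{28482243026485248}.

First insight: x = -\frac{7}{4} and the lower running product (C = -2/7) is a rising factorial.
Ratio: r(k) = -\frac{7}{4} * (k-10) (k+\frac{5}{3}) / [(k+\frac{1}{3}) (k+\frac{4}{5}) (k+1)] - poly over poly, x = -\frac{7}{4} from leading terms; C = -\frac{2}{7} at k = 0.


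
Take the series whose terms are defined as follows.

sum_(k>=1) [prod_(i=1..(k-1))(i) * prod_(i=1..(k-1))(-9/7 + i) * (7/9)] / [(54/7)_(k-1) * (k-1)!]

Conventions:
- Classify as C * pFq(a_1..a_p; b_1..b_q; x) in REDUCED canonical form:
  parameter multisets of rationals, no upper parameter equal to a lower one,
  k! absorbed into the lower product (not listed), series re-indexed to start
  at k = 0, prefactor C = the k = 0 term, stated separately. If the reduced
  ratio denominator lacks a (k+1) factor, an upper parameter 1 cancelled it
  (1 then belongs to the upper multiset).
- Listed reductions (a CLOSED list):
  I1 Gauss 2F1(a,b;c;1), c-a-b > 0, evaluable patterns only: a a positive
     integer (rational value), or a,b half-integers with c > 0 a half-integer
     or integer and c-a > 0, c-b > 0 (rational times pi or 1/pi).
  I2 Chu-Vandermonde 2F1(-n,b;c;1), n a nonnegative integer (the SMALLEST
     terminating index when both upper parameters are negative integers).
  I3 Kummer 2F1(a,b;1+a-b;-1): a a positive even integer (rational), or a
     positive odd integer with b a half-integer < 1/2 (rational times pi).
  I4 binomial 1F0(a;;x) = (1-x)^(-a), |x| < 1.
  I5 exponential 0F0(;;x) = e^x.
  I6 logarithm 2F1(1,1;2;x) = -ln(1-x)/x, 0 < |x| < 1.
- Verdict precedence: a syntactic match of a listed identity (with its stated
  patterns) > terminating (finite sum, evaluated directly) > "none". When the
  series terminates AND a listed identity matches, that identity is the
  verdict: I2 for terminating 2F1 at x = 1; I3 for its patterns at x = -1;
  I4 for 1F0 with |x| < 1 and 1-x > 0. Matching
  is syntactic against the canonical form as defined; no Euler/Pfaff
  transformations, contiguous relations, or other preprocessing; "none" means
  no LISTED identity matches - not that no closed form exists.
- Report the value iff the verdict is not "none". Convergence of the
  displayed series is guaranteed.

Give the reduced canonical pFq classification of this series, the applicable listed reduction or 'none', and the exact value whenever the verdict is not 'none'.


Prefactor 7/9, argument 1: 2F1 with upper {-2/7, 1} over lower {54/7}. Verdict at x = 1: Gauss's theorem (I1) matches (x = 1: the Gamma ratio telescopes since c-a-b = 7 > 0 and a = 1 in Z>0). Hence: 47/63.

Key observation: with t_0 = 7/9, the running product (prefactor 7/9) telescopes to a rising factorial.
Step ratio: r(k) = 1 * (k-2/7) (k+1) / [(k+54/7) (k+1)] - rational; roots negated = parameters, x = 1, C = 7/9.


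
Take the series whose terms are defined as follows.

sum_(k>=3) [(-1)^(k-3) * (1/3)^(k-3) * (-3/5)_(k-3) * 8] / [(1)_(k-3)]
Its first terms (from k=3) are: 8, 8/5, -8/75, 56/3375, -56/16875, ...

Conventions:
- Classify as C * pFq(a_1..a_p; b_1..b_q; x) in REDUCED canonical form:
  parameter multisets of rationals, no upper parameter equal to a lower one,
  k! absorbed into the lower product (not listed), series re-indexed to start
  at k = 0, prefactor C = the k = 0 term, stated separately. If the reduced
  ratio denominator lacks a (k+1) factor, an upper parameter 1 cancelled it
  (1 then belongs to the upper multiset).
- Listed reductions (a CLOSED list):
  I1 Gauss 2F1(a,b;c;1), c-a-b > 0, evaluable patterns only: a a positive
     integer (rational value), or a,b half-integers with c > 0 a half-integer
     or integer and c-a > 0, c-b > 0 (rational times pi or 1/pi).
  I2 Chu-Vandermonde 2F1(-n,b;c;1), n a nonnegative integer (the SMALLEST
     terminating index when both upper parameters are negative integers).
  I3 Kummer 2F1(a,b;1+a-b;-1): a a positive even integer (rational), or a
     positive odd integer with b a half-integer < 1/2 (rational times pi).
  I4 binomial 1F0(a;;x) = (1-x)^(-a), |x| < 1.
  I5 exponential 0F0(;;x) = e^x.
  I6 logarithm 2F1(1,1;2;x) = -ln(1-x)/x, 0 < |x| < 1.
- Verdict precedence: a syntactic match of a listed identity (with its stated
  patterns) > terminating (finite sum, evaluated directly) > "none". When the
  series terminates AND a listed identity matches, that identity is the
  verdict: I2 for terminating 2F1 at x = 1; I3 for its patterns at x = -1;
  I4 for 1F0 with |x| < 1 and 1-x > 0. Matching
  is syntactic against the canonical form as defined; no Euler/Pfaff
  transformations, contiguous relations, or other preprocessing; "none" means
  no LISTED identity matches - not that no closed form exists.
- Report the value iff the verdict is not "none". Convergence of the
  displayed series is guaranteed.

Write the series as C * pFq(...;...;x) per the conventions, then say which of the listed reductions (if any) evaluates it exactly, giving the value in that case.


x = -1/3 here; the reduced form reads 1F0, upper {-3/5}, lower {-}, C = 8. Verdict: this is binomial (I4) (the 1F0 binomial series: exponent 3/5, x = -1/3). Its exact value is 8 * (4/3)^(3/5).

Structural cue: t_0 = 8 here, and (1)_k (C = 8, x = -1/3) is k! itself.
Ratio: r(k) = (-1/3) * (k-3/5) / [(k+1)] - rational; roots negated = parameters, x = (-1/3), C = 8.


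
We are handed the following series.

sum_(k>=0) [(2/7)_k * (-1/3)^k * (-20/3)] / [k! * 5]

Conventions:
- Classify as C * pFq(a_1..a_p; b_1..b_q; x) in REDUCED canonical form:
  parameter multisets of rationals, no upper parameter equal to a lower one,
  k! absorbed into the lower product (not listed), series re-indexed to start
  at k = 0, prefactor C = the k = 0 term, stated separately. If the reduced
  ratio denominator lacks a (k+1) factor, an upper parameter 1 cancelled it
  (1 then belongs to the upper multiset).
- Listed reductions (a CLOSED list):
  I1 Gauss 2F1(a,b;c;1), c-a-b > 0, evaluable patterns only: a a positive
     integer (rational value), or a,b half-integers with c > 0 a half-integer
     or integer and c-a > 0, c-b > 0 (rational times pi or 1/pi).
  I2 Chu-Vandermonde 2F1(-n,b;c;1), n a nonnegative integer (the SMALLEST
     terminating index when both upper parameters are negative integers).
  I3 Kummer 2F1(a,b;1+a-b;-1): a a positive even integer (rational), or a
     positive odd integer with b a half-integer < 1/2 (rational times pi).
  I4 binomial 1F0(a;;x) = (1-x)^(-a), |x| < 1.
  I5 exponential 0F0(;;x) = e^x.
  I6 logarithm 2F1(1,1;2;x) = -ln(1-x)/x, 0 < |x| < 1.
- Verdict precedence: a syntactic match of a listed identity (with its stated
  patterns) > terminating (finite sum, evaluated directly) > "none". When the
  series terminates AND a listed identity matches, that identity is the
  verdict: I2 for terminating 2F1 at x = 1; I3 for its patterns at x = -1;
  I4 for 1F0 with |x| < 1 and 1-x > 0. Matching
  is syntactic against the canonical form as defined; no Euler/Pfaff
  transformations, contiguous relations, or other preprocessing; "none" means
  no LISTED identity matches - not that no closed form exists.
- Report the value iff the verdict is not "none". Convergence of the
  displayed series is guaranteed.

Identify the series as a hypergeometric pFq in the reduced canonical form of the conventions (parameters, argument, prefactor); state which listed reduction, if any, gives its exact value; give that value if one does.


This is -4/3 * 1F0(2/7; -; -1/3) in reduced canonical form. Verdict at x = -1/3: the binomial series (I4) matches (the 1F0 binomial series: exponent -2/7, x = -1/3). Value: (-4/3) * (4/3)^(-2/7).

First insight: with t_0 = -4/3, the constant factors (prefactor -4/3) combine into one prefactor.
Adjacent-term ratio: r(k) = (-1/3) * (k+2/7) / [(k+1)] - poly over poly, x = (-1/3) from leading terms; C = -4/3 at k = 0.
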